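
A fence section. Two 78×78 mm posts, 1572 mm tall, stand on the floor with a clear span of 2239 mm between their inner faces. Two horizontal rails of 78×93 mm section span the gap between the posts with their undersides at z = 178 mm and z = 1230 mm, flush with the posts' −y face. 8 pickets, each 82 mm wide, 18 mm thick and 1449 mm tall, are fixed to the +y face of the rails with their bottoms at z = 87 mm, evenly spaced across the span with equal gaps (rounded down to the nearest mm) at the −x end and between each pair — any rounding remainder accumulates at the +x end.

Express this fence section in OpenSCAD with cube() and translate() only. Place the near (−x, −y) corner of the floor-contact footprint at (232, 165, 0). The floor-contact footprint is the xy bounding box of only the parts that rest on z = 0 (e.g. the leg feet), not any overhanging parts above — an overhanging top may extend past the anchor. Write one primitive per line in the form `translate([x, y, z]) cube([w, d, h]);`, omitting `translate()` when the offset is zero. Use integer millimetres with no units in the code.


translate([232, 165, 0]) cube([78, 78, 1572]);
translate([2549, 165, 0]) cube([78, 78, 1572]);
translate([310, 165, 178]) cube([2239, 78, 93]);
translate([310, 165, 1230]) cube([2239, 78, 93]);
translate([485, 243, 87]) cube([82, 18, 1449]);
translate([742, 243, 87]) cube([82, 18, 1449]);
translate([999, 243, 87]) cube([82, 18, 1449]);
translate([1256, 243, 87]) cube([82, 18, 1449]);
translate([1513, 243, 87]) cube([82, 18, 1449]);
translate([1770, 243, 87]) cube([82, 18, 1449]);
translate([2027, 243, 87]) cube([82, 18, 1449]);
translate([2284, 243, 87]) cube([82, 18, 1449]);


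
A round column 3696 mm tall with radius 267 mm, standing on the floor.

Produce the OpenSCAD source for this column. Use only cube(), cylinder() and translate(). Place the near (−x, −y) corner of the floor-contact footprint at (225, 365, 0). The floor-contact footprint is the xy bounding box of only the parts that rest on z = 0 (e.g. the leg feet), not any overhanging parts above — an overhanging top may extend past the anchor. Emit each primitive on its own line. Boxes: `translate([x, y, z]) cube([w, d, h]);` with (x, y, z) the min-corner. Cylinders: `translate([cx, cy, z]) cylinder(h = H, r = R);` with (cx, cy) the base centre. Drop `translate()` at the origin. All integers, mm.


translate([492, 632, 0]) cylinder(h = 3696, r = 267);


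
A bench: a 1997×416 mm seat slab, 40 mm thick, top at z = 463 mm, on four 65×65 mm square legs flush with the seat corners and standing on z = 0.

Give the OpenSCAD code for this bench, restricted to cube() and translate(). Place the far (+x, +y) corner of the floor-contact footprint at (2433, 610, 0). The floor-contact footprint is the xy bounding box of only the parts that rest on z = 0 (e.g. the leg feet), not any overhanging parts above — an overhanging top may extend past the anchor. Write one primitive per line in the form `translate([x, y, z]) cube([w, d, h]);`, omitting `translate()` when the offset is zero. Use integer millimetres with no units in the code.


translate([436, 194, 423]) cube([1997, 416, 40]);
translate([436, 194, 0]) cube([65, 65, 423]);
translate([436, 545, 0]) cube([65, 65, 423]);
translate([2368, 194, 0]) cube([65, 65, 423]);
translate([2368, 545, 0]) cube([65, 65, 423]);


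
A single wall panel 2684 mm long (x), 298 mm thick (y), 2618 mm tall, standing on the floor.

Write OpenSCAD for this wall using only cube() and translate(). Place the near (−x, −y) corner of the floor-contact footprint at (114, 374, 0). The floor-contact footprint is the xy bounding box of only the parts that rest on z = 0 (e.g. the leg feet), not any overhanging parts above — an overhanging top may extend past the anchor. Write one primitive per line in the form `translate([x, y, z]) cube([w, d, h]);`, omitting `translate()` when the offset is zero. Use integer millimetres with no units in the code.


translate([114, 374, 0]) cube([2684, 298, 2618]);


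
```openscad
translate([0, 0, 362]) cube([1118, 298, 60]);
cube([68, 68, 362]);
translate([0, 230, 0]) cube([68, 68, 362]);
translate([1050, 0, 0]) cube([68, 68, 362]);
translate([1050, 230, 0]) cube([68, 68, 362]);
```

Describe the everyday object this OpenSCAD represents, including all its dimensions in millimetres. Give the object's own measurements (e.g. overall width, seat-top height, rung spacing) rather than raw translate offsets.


A long wooden bench with a 1118 mm (x) × 298 mm (y) seat, 60 mm thick, its top surface 422 mm above the floor. Four 68 mm square legs at the seat corners, flush with the edges, run from z = 0 to the seat underside.


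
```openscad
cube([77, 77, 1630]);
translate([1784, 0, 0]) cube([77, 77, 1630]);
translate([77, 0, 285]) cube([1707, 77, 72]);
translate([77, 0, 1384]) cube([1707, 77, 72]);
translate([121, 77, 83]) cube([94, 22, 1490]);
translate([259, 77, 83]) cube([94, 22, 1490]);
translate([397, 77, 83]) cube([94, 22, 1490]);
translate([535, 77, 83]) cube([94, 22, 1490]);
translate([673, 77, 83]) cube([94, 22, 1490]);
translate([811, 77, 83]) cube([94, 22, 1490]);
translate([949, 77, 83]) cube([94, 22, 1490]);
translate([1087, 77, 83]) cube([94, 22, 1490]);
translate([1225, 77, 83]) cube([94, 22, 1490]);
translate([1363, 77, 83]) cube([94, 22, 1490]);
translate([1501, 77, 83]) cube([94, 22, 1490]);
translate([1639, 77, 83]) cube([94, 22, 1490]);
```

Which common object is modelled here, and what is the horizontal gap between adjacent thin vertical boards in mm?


A fence section. The picket gap is 44 mm.

Two posts, two rails, 12 pickets — a fence section. Span 1707 mm holds 12 pickets of 94 mm with 13 equal gaps: ⌊(1707 − 12·94) / 13⌋ = 44 mm.


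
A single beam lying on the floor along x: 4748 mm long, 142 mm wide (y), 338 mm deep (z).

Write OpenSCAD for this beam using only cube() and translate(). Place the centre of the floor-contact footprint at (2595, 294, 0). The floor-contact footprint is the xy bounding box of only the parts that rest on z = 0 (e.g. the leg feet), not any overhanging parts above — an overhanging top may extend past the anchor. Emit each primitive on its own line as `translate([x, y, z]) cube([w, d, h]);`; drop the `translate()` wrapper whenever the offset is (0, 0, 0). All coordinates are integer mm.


translate([221, 223, 0]) cube([4748, 142, 338]);


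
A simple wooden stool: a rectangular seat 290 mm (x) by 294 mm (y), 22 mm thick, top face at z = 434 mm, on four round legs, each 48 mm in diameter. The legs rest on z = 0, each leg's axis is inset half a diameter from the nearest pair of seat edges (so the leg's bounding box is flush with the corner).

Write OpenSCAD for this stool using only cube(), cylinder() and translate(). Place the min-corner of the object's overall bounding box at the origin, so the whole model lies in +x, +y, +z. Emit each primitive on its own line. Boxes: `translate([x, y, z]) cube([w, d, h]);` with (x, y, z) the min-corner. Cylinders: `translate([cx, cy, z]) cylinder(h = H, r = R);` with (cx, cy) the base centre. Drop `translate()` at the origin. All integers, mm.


translate([0, 0, 412]) cube([290, 294, 22]);
translate([24, 24, 0]) cylinder(h = 412, r = 24);
translate([266, 24, 0]) cylinder(h = 412, r = 24);
translate([24, 270, 0]) cylinder(h = 412, r = 24);
translate([266, 270, 0]) cylinder(h = 412, r = 24);


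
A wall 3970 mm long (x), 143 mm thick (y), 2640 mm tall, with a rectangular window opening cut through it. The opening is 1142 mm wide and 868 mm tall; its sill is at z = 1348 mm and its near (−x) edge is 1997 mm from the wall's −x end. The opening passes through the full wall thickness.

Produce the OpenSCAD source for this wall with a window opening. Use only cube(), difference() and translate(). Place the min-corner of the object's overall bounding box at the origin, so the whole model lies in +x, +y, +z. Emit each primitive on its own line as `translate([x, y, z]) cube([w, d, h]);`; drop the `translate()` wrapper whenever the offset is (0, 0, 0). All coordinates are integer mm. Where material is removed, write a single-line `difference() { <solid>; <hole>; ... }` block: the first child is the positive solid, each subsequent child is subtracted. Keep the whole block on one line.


difference() { cube([3970, 143, 2640]); translate([1997, 0, 1348]) cube([1142, 143, 868]); }


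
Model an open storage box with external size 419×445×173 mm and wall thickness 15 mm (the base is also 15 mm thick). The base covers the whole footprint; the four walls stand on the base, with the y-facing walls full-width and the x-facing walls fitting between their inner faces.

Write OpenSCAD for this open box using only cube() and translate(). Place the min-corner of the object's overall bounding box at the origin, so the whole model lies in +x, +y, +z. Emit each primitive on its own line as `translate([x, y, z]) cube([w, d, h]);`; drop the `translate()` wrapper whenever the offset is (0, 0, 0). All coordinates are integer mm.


cube([419, 445, 15]);
translate([0, 0, 15]) cube([419, 15, 158]);
translate([0, 430, 15]) cube([419, 15, 158]);
translate([0, 15, 15]) cube([15, 415, 158]);
translate([404, 15, 15]) cube([15, 415, 158]);


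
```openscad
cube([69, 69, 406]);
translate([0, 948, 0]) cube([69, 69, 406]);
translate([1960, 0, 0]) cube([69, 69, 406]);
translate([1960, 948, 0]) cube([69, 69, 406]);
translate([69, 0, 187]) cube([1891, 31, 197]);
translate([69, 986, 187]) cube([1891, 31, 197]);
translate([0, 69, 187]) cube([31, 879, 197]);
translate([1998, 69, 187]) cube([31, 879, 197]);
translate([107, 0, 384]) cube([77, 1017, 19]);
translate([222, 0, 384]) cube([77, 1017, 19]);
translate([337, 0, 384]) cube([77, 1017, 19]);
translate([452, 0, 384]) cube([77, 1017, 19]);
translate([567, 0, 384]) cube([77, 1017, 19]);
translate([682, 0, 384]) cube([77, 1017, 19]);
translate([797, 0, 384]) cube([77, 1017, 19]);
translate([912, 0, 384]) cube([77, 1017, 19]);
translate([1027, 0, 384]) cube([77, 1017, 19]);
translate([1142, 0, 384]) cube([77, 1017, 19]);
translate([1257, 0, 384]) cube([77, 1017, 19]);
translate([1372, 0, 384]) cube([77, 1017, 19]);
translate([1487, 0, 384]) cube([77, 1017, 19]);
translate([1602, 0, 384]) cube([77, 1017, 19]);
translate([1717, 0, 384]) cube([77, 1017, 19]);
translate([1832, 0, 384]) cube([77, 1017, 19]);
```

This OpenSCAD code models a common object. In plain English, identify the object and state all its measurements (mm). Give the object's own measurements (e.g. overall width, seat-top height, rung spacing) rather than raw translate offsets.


A bed frame 2029 mm long (x) by 1017 mm wide (y). Four 69×69 mm corner posts, 406 mm tall, at the corners of the footprint. Four rails of 31 mm thickness and 197 mm height run between adjacent posts with their undersides at z = 187 mm, their outer faces flush with the outside of the frame (the two x-running rails run between the posts' inner faces; the two y-running rails run between the posts' inner faces). 16 slats, each 77 mm wide (x) and 19 mm thick, lie across the top of the two x-running rails, running the full 1017 mm width of the frame in y; along x they sit between the end posts with a 38 mm gap after the −x posts and between neighbouring slats, leaving 51 mm before the +x posts.


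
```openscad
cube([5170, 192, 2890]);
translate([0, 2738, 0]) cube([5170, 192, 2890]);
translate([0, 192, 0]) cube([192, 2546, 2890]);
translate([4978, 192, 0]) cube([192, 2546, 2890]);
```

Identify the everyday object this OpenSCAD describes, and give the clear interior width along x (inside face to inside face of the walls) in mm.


A house (or room) frame. The interior width is 4786 mm.

Four 2890 mm walls enclosing a rectangle with no floor or roof — a room or house frame. Outside width is 5170 mm and wall thickness is 192 mm, so the interior width is 5170 − 2 × 192 = 4786 mm.


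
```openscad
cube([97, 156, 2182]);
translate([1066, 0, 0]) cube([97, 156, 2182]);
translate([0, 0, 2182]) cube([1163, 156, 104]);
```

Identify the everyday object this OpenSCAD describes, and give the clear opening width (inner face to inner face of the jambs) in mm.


A door frame. The clear opening width is 969 mm.

Two 2182 mm tall posts with a header on top — a door frame. The left jamb is 97 mm wide at x = 0; the right jamb starts at x = 1066. The clear opening is 1066 − 97 = 969 mm.


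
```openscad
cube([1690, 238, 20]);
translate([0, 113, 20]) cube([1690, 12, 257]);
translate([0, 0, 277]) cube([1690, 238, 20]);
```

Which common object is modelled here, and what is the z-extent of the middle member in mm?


An I-beam. The web height is 257 mm.

Two wide flanges with a thin centred web — an I-beam. Overall 297 mm minus two 20 mm flanges gives a web of 297 − 2·20 = 257 mm.


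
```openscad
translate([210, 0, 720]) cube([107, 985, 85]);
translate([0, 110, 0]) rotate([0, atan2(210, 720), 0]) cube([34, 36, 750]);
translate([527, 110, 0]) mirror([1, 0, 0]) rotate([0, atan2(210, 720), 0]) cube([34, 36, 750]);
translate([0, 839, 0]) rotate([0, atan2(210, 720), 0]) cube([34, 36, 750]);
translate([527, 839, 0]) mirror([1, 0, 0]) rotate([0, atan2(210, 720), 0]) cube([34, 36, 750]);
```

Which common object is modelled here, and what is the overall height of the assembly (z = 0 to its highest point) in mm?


A sawhorse. The overall height is 805 mm.

A beam across two mirrored pairs of raked legs — a sawhorse. The beam's underside is at z = 720 (matching the legs' vertical rise in atan2(210, 720)) and the beam is 85 mm tall, so its top is at 720 + 85 = 805 mm. The raked legs top out at the beam's underside, so that is the highest point.


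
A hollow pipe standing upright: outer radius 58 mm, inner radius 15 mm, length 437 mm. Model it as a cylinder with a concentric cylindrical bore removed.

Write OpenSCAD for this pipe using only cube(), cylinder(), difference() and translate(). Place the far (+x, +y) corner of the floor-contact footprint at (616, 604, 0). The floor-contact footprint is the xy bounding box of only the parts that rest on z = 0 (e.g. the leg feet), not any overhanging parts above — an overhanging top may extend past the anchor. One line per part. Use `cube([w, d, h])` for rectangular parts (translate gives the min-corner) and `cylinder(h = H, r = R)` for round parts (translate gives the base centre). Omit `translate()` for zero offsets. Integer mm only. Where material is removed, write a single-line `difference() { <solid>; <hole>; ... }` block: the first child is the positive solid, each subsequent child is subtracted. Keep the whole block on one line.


difference() { translate([558, 546, 0]) cylinder(h = 437, r = 58); translate([558, 546, 0]) cylinder(h = 437, r = 15); }


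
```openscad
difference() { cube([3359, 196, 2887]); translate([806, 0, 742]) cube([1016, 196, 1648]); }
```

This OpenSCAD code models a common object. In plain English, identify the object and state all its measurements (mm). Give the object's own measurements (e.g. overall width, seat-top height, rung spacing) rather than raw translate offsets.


A wall 3359 mm long (x), 196 mm thick (y), 2887 mm tall, with a rectangular window opening cut through it. The opening is 1016 mm wide and 1648 mm tall; its sill is at z = 742 mm and its near (−x) edge is 806 mm from the wall's −x end. The opening passes through the full wall thickness.


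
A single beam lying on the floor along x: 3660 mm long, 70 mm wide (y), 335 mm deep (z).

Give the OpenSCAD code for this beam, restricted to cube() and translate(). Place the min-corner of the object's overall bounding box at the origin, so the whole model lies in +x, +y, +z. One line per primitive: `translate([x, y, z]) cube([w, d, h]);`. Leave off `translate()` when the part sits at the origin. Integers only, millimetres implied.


cube([3660, 70, 335]);


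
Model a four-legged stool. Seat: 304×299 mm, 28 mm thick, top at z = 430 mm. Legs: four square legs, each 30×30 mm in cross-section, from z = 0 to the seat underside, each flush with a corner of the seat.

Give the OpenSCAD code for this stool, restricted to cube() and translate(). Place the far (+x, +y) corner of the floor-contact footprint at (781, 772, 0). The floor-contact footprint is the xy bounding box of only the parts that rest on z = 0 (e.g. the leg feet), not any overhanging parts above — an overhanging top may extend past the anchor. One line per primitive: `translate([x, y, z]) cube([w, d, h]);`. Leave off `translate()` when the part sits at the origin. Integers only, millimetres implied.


// leg_h = 430 - 28 = 402
translate([477, 473, 402]) cube([304, 299, 28]);
translate([477, 473, 0]) cube([30, 30, 402]);
translate([751, 473, 0]) cube([30, 30, 402]);
translate([477, 742, 0]) cube([30, 30, 402]);
translate([751, 742, 0]) cube([30, 30, 402]);


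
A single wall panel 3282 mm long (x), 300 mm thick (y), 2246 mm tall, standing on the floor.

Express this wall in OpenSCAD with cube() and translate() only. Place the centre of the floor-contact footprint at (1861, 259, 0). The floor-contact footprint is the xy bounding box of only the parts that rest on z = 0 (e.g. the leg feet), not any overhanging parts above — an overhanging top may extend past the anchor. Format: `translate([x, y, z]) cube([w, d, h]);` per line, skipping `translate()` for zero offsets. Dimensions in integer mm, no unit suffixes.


translate([220, 109, 0]) cube([3282, 300, 2246]);


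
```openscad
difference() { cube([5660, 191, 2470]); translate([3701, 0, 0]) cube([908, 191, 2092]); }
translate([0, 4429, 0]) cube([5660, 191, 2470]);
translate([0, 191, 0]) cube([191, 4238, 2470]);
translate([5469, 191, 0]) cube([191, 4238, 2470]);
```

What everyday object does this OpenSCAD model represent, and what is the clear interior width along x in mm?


A single room. The interior width is 5278 mm.

Four walls enclosing a rectangle with a door in the front wall — a room. Outside width 5660 minus two 191 mm walls gives 5278 mm.


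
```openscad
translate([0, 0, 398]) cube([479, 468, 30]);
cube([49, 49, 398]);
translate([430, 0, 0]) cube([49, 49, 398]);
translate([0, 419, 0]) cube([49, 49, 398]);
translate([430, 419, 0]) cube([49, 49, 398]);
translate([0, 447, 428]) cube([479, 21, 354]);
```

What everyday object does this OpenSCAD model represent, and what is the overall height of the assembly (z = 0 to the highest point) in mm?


A chair. The overall height is 782 mm.

A slab on four corner posts with a tall panel at the back — a chair. The seat slab sits at z = 398 with thickness 30, and the 354 mm backrest starts at the seat top, so the overall height is 398 + 30 + 354 = 782 mm.


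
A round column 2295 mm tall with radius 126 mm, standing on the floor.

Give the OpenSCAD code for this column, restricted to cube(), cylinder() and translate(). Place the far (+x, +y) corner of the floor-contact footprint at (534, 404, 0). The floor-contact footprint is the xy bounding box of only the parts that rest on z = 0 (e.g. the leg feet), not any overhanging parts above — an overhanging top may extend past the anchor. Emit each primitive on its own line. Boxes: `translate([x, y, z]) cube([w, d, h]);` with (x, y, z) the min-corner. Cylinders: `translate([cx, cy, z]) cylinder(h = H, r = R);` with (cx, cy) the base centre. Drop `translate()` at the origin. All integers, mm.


translate([408, 278, 0]) cylinder(h = 2295, r = 126);


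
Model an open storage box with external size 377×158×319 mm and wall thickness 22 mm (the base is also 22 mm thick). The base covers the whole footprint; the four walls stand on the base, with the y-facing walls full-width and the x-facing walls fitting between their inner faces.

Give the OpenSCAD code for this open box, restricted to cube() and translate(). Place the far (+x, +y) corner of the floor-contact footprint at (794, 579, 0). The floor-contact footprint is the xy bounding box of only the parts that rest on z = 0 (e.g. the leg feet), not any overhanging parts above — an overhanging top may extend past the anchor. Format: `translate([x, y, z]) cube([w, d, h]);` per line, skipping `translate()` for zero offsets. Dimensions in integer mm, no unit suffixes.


translate([417, 421, 0]) cube([377, 158, 22]);
translate([417, 421, 22]) cube([377, 22, 297]);
translate([417, 557, 22]) cube([377, 22, 297]);
translate([417, 443, 22]) cube([22, 114, 297]);
translate([772, 443, 22]) cube([22, 114, 297]);


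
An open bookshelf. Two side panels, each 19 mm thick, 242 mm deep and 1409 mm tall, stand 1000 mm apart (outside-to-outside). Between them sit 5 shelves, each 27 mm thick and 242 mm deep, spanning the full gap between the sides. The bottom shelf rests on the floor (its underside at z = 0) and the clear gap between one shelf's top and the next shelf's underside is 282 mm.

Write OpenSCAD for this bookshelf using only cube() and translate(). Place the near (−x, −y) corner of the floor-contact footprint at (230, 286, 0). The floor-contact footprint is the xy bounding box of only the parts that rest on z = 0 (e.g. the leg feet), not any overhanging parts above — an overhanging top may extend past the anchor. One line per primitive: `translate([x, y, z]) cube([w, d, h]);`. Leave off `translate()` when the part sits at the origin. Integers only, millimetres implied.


translate([230, 286, 0]) cube([19, 242, 1409]);
translate([1211, 286, 0]) cube([19, 242, 1409]);
translate([249, 286, 0]) cube([962, 242, 27]);
translate([249, 286, 309]) cube([962, 242, 27]);
translate([249, 286, 618]) cube([962, 242, 27]);
translate([249, 286, 927]) cube([962, 242, 27]);
translate([249, 286, 1236]) cube([962, 242, 27]);


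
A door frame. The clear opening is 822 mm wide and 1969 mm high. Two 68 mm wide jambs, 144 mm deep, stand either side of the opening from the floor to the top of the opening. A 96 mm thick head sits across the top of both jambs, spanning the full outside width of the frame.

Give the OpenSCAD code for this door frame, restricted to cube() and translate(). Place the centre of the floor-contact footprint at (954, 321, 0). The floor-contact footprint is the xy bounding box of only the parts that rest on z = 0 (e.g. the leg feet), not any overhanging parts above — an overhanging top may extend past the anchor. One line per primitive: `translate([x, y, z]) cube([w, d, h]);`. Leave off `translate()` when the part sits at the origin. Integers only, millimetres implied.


translate([475, 249, 0]) cube([68, 144, 1969]);
translate([1365, 249, 0]) cube([68, 144, 1969]);
translate([475, 249, 1969]) cube([958, 144, 96]);


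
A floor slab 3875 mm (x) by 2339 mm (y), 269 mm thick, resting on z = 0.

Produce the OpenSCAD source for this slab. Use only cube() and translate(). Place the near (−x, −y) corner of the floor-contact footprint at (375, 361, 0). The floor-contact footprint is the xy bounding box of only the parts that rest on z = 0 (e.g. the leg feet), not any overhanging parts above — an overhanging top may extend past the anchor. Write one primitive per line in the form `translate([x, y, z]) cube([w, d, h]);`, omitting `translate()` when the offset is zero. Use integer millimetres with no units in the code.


translate([375, 361, 0]) cube([3875, 2339, 269]);


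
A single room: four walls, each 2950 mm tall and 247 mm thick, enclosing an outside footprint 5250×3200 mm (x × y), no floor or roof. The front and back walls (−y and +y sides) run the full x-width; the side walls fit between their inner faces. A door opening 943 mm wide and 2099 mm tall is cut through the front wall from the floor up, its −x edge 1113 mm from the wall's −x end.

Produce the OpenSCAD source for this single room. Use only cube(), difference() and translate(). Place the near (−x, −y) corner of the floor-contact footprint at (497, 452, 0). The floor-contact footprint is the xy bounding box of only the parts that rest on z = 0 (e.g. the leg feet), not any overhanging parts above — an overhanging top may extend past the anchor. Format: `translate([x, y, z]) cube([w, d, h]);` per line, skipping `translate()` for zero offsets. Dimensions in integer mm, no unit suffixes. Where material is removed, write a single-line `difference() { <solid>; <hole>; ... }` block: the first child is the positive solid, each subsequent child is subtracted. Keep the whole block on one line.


difference() { translate([497, 452, 0]) cube([5250, 247, 2950]); translate([1610, 452, 0]) cube([943, 247, 2099]); }
translate([497, 3405, 0]) cube([5250, 247, 2950]);
translate([497, 699, 0]) cube([247, 2706, 2950]);
translate([5500, 699, 0]) cube([247, 2706, 2950]);


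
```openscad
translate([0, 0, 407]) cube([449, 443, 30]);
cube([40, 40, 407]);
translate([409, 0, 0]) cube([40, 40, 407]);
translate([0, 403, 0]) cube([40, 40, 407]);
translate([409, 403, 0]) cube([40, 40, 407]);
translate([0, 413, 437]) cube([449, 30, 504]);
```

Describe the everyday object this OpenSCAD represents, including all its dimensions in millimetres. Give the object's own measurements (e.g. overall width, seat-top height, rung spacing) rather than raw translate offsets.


A chair. The seat is a 449×443×30 mm slab with its top at z = 437 mm, on four 40×40 mm corner legs (flush with the seat edges, standing on z = 0). A flat backrest 30 mm thick, 504 mm tall, spans the full seat width and rises from the seat top along its +y edge, rear face flush with the rear of the seat.


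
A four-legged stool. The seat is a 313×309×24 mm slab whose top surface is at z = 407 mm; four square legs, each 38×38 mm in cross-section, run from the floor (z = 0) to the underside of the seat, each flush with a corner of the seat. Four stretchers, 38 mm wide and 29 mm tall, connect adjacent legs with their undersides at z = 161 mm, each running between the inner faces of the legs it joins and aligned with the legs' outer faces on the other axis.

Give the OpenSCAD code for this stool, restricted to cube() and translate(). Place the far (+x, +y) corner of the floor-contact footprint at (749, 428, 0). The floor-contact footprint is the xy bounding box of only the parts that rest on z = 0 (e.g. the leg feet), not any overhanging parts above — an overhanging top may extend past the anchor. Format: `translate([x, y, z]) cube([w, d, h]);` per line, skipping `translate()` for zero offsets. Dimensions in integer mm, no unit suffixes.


// leg_h = 407 - 24 = 383
// stretcher span = 313 - 2*38 = 237
translate([436, 119, 383]) cube([313, 309, 24]);
translate([436, 119, 0]) cube([38, 38, 383]);
translate([711, 119, 0]) cube([38, 38, 383]);
translate([436, 390, 0]) cube([38, 38, 383]);
translate([711, 390, 0]) cube([38, 38, 383]);
translate([474, 119, 161]) cube([237, 38, 29]);
translate([474, 390, 161]) cube([237, 38, 29]);
translate([436, 157, 161]) cube([38, 233, 29]);
translate([711, 157, 161]) cube([38, 233, 29]);


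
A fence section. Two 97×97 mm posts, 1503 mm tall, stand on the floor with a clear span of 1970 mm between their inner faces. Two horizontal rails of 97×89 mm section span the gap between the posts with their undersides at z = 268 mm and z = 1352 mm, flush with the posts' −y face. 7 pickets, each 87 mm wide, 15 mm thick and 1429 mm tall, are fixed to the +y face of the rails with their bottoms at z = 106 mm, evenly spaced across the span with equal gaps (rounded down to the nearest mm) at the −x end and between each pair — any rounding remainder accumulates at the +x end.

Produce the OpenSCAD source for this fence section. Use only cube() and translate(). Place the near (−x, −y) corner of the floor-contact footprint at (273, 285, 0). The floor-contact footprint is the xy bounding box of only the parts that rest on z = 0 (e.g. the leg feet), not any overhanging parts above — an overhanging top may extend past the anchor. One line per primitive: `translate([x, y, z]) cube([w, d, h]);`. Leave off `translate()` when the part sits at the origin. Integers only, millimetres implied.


translate([273, 285, 0]) cube([97, 97, 1503]);
translate([2340, 285, 0]) cube([97, 97, 1503]);
translate([370, 285, 268]) cube([1970, 97, 89]);
translate([370, 285, 1352]) cube([1970, 97, 89]);
translate([540, 382, 106]) cube([87, 15, 1429]);
translate([797, 382, 106]) cube([87, 15, 1429]);
translate([1054, 382, 106]) cube([87, 15, 1429]);
translate([1311, 382, 106]) cube([87, 15, 1429]);
translate([1568, 382, 106]) cube([87, 15, 1429]);
translate([1825, 382, 106]) cube([87, 15, 1429]);
translate([2082, 382, 106]) cube([87, 15, 1429]);


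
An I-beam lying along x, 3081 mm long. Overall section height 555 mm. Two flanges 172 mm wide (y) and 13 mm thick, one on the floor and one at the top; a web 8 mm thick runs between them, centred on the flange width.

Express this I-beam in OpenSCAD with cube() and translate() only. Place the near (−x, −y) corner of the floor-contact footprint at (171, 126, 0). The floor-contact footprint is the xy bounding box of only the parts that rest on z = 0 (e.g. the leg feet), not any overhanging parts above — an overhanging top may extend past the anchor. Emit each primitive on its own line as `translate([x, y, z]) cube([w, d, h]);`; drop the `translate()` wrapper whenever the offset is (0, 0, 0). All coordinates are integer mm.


translate([171, 126, 0]) cube([3081, 172, 13]);
translate([171, 208, 13]) cube([3081, 8, 529]);
translate([171, 126, 542]) cube([3081, 172, 13]);


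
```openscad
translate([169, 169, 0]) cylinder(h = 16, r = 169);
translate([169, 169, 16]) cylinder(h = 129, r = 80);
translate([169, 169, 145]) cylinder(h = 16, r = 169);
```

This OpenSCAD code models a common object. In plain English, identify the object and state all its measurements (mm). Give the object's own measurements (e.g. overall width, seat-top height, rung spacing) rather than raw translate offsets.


A spool: two coaxial disc flanges of radius 169 mm and thickness 16 mm, joined by a core cylinder of radius 80 mm and height 129 mm. The lower flange rests on z = 0 and the three cylinders share a vertical axis.


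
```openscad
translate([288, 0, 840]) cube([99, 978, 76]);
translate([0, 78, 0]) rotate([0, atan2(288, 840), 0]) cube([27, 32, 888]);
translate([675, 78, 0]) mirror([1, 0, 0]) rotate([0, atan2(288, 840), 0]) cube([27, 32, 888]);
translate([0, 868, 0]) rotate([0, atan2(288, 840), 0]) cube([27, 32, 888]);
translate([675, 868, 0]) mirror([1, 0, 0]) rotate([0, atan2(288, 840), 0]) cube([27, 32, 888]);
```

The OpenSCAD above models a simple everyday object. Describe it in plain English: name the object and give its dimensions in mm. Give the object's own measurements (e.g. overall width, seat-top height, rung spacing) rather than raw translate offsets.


A sawhorse. A 99×978×76 mm beam (x, y, z) sits on two A-frame leg pairs. Each pair is two raked legs of 27×32 mm section (32 mm along y) splaying symmetrically in x. Each leg rises 840 mm vertically over 288 mm of horizontal reach and is 888 mm long along its own axis. Every leg's outer bottom edge rests on the floor and its outer top edge meets a bottom edge of the beam — the left legs (tilting toward +x) meet the beam's −x bottom edge, the right legs (their mirror images, tilting toward −x) meet its +x bottom edge — so the leg tops tuck under the beam, the beam's underside is 840 mm above the floor, and the feet are 675 mm apart outside-to-outside with the beam centred between them. The two leg pairs are set in 78 mm from either end of the beam.


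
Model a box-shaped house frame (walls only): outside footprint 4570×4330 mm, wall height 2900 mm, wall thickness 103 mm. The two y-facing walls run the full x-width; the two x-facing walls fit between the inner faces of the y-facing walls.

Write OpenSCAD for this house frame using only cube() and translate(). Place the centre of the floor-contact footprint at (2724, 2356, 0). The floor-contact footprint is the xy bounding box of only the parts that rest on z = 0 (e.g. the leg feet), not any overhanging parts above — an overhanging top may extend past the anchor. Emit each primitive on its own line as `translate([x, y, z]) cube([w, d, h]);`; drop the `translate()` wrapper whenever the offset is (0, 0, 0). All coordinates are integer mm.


translate([439, 191, 0]) cube([4570, 103, 2900]);
translate([439, 4418, 0]) cube([4570, 103, 2900]);
translate([439, 294, 0]) cube([103, 4124, 2900]);
translate([4906, 294, 0]) cube([103, 4124, 2900]);


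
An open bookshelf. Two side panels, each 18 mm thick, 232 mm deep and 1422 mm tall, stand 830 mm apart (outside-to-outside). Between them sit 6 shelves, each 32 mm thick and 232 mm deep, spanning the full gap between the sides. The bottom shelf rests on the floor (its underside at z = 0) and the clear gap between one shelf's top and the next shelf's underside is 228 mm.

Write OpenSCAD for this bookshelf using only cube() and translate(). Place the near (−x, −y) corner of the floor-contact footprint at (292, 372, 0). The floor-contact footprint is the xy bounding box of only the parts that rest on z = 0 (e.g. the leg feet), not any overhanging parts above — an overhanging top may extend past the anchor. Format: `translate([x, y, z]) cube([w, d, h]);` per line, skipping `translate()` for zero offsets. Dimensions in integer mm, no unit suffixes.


translate([292, 372, 0]) cube([18, 232, 1422]);
translate([1104, 372, 0]) cube([18, 232, 1422]);
translate([310, 372, 0]) cube([794, 232, 32]);
translate([310, 372, 260]) cube([794, 232, 32]);
translate([310, 372, 520]) cube([794, 232, 32]);
translate([310, 372, 780]) cube([794, 232, 32]);
translate([310, 372, 1040]) cube([794, 232, 32]);
translate([310, 372, 1300]) cube([794, 232, 32]);


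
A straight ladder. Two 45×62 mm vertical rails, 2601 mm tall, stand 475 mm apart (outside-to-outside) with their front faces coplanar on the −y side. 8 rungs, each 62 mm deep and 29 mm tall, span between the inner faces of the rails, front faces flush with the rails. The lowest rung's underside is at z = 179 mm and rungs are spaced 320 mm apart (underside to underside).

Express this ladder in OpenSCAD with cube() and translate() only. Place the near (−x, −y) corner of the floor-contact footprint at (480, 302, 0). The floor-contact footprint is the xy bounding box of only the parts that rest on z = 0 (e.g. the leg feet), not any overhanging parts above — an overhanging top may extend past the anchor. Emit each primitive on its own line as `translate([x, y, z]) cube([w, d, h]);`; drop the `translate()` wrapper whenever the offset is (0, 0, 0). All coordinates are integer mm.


translate([480, 302, 0]) cube([45, 62, 2601]);
translate([910, 302, 0]) cube([45, 62, 2601]);
translate([525, 302, 179]) cube([385, 62, 29]);
translate([525, 302, 499]) cube([385, 62, 29]);
translate([525, 302, 819]) cube([385, 62, 29]);
translate([525, 302, 1139]) cube([385, 62, 29]);
translate([525, 302, 1459]) cube([385, 62, 29]);
translate([525, 302, 1779]) cube([385, 62, 29]);
translate([525, 302, 2099]) cube([385, 62, 29]);
translate([525, 302, 2419]) cube([385, 62, 29]);


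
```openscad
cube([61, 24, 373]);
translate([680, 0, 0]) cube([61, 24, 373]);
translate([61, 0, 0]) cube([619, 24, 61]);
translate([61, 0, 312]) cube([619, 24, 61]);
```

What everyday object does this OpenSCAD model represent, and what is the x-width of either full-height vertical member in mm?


A picture frame. The border width is 61 mm.

Four thin pieces enclosing a rectangular opening — a picture frame. The two full-height stiles are 373 mm tall; the top rail sits at z = 312 and is 61 mm tall, so the border above the opening is 373 − 312 = 61 mm, matching the stile x-width.


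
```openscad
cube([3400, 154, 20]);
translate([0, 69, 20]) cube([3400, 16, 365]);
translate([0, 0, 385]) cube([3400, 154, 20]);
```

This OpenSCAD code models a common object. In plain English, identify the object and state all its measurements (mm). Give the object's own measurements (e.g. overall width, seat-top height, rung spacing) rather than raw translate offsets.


An I-beam lying along x, 3400 mm long. Overall section height 405 mm. Two flanges 154 mm wide (y) and 20 mm thick, one on the floor and one at the top; a web 16 mm thick runs between them, centred on the flange width.


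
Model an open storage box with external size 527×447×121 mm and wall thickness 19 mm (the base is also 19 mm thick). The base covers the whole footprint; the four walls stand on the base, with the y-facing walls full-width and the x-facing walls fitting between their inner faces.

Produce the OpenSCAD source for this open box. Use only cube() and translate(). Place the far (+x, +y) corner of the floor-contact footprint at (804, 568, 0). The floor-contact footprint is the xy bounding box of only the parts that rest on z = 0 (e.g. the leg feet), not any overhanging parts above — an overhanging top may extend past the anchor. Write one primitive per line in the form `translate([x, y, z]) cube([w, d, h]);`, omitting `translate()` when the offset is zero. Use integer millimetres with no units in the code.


translate([277, 121, 0]) cube([527, 447, 19]);
translate([277, 121, 19]) cube([527, 19, 102]);
translate([277, 549, 19]) cube([527, 19, 102]);
translate([277, 140, 19]) cube([19, 409, 102]);
translate([785, 140, 19]) cube([19, 409, 102]);


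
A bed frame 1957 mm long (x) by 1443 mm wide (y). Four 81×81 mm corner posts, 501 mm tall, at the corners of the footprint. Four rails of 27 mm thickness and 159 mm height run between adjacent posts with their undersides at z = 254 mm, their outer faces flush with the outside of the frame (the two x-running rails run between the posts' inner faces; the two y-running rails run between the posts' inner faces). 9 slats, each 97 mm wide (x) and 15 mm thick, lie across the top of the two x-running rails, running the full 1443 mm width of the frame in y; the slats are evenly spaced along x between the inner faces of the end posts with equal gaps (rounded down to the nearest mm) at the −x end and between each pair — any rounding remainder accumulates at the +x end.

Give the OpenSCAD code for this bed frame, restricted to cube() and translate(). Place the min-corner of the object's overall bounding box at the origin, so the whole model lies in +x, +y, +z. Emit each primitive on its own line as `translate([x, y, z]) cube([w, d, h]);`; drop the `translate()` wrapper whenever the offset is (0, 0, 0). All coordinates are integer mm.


// slat z = rail_z + rail_h = 254 + 159 = 413
// slat gap = ⌊(1795 − 9·97) / 10⌋ = 92
cube([81, 81, 501]);
translate([0, 1362, 0]) cube([81, 81, 501]);
translate([1876, 0, 0]) cube([81, 81, 501]);
translate([1876, 1362, 0]) cube([81, 81, 501]);
translate([81, 0, 254]) cube([1795, 27, 159]);
translate([81, 1416, 254]) cube([1795, 27, 159]);
translate([0, 81, 254]) cube([27, 1281, 159]);
translate([1930, 81, 254]) cube([27, 1281, 159]);
translate([173, 0, 413]) cube([97, 1443, 15]);
translate([362, 0, 413]) cube([97, 1443, 15]);
translate([551, 0, 413]) cube([97, 1443, 15]);
translate([740, 0, 413]) cube([97, 1443, 15]);
translate([929, 0, 413]) cube([97, 1443, 15]);
translate([1118, 0, 413]) cube([97, 1443, 15]);
translate([1307, 0, 413]) cube([97, 1443, 15]);
translate([1496, 0, 413]) cube([97, 1443, 15]);
translate([1685, 0, 413]) cube([97, 1443, 15]);


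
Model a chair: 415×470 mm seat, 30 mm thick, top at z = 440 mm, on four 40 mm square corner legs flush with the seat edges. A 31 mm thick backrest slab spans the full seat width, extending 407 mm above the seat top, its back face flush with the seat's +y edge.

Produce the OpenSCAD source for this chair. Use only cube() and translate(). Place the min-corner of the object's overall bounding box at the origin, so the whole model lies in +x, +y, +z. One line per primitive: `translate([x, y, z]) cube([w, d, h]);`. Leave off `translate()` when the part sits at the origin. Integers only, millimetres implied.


translate([0, 0, 410]) cube([415, 470, 30]);
cube([40, 40, 410]);
translate([375, 0, 0]) cube([40, 40, 410]);
translate([0, 430, 0]) cube([40, 40, 410]);
translate([375, 430, 0]) cube([40, 40, 410]);
translate([0, 439, 440]) cube([415, 31, 407]);


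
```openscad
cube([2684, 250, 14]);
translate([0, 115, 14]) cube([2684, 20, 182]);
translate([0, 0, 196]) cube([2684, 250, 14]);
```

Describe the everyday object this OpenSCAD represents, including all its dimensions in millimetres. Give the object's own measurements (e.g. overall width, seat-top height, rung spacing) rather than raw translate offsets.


An I-beam lying along x, 2684 mm long. Overall section height 210 mm. Two flanges 250 mm wide (y) and 14 mm thick, one on the floor and one at the top; a web 20 mm thick runs between them, centred on the flange width.
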